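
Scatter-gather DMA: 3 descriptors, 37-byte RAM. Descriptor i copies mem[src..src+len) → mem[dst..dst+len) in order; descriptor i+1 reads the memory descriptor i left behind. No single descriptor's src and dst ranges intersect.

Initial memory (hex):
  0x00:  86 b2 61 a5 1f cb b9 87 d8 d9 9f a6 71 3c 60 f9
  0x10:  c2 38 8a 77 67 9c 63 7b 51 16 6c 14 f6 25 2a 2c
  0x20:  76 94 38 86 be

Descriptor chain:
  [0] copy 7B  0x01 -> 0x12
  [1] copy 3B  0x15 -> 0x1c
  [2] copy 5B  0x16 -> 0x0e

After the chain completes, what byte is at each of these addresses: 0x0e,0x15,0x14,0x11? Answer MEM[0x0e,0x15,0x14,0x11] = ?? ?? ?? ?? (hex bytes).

MEM[0x0e,0x15,0x14,0x11] = cb 1f a5 16

#0 dst[0x12+7] := {0xb2,0x61,0xa5,0x1f,0xcb,0xb9,0x87}
#1 dst[0x1c+3] := {0x1f,0xcb,0xb9}
#2 dst[0x0e+5] := {0xcb,0xb9,0x87,0x16,0x6c}
query mem[0x0e]=0xcb, mem[0x15]=0x1f, mem[0x14]=0xa5, mem[0x11]=0x16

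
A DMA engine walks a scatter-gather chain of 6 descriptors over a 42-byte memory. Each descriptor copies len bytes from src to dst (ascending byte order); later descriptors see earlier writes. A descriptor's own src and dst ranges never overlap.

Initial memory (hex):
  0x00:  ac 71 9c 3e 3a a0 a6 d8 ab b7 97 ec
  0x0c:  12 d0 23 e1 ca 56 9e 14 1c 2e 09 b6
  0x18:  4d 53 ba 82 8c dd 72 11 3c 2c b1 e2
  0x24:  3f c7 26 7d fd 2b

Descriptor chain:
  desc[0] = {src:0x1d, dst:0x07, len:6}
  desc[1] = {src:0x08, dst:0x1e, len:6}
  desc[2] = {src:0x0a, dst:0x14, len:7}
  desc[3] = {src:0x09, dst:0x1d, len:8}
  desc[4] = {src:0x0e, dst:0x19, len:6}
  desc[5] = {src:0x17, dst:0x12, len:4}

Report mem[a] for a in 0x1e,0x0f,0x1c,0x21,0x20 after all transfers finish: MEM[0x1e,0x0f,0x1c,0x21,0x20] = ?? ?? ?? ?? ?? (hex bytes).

MEM[0x1e,0x0f,0x1c,0x21,0x20] = 14 e1 56 d0 b1

D0: mem[0x07..0x0c] <- [dd 72 11 3c 2c b1]
D1: mem[0x1e..0x23] <- [72 11 3c 2c b1 d0]
D2: mem[0x14..0x1a] <- [3c 2c b1 d0 23 e1 ca]
D3: mem[0x1d..0x24] <- [11 3c 2c b1 d0 23 e1 ca]
D4: mem[0x19..0x1e] <- [23 e1 ca 56 9e 14]
D5: mem[0x12..0x15] <- [d0 23 23 e1]
query mem[0x1e]=0x14, mem[0x0f]=0xe1, mem[0x1c]=0x56, mem[0x21]=0xd0, mem[0x20]=0xb1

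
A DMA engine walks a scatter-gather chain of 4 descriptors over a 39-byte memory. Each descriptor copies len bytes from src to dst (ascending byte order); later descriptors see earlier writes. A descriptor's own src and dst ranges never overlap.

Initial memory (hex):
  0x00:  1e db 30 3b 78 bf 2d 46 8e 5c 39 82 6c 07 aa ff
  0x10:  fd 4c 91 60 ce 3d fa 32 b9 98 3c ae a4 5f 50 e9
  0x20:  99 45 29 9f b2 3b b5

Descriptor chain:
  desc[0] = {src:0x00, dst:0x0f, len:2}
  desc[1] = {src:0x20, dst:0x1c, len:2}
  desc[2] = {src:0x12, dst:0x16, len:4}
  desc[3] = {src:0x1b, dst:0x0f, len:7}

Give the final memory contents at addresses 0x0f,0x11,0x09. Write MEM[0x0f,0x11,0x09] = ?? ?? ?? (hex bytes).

MEM[0x0f,0x11,0x09] = ae 45 5c

  after D0: wrote 2B at 0x0f = 1edb
  after D1: wrote 2B at 0x1c = 9945
  after D2: wrote 4B at 0x16 = 9160ce3d
  after D3: wrote 7B at 0x0f = ae994550e99945
query mem[0x0f]=0xae, mem[0x11]=0x45, mem[0x09]=0x5c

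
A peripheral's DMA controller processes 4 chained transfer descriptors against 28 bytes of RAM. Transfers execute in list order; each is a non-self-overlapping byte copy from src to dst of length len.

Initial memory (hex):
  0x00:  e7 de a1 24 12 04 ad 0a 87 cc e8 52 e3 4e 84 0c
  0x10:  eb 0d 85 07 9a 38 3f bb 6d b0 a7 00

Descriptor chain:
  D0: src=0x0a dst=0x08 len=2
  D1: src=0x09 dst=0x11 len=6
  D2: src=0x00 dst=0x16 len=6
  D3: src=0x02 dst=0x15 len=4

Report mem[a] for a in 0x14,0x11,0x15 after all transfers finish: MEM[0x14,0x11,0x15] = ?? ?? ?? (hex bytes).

MEM[0x14,0x11,0x15] = e3 52 a1

D0: mem[0x08..0x09] <- [e8 52]
D1: mem[0x11..0x16] <- [52 e8 52 e3 4e 84]
D2: mem[0x16..0x1b] <- [e7 de a1 24 12 04]
D3: mem[0x15..0x18] <- [a1 24 12 04]
query mem[0x14]=0xe3, mem[0x11]=0x52, mem[0x15]=0xa1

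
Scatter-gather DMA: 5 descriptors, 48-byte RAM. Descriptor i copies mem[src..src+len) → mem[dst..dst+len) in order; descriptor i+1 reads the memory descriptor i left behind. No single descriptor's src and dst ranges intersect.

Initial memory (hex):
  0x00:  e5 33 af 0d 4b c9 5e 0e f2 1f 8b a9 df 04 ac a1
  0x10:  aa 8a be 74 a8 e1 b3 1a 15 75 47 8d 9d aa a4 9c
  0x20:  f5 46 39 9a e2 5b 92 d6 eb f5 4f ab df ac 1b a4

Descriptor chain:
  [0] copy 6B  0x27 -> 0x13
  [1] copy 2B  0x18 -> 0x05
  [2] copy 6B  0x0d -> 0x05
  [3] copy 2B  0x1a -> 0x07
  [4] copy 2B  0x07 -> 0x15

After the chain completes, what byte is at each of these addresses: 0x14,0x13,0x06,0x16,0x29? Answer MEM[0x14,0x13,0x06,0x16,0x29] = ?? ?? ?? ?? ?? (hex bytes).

MEM[0x14,0x13,0x06,0x16,0x29] = eb d6 ac 8d f5

#0 dst[0x13+6] := {0xd6,0xeb,0xf5,0x4f,0xab,0xdf}
#1 dst[0x05+2] := {0xdf,0x75}
#2 dst[0x05+6] := {0x04,0xac,0xa1,0xaa,0x8a,0xbe}
#3 dst[0x07+2] := {0x47,0x8d}
#4 dst[0x15+2] := {0x47,0x8d}
query mem[0x14]=0xeb, mem[0x13]=0xd6, mem[0x06]=0xac, mem[0x16]=0x8d, mem[0x29]=0xf5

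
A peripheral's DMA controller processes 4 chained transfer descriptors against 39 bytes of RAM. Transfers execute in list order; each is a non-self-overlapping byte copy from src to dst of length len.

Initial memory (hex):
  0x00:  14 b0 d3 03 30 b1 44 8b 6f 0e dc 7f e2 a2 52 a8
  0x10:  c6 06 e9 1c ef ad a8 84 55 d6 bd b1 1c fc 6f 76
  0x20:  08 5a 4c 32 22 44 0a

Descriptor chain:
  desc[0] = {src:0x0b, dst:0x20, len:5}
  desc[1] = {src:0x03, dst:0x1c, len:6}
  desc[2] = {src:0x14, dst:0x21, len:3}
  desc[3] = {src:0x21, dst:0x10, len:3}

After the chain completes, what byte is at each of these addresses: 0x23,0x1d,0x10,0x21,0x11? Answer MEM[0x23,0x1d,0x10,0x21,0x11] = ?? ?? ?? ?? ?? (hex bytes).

#0 dst[0x20+5] := {0x7f,0xe2,0xa2,0x52,0xa8}
#1 dst[0x1c+6] := {0x03,0x30,0xb1,0x44,0x8b,0x6f}
#2 dst[0x21+3] := {0xef,0xad,0xa8}
#3 dst[0x10+3] := {0xef,0xad,0xa8}
query mem[0x23]=0xa8, mem[0x1d]=0x30, mem[0x10]=0xef, mem[0x21]=0xef, mem[0x11]=0xad

MEM[0x23,0x1d,0x10,0x21,0x11] = a8 30 ef ef ad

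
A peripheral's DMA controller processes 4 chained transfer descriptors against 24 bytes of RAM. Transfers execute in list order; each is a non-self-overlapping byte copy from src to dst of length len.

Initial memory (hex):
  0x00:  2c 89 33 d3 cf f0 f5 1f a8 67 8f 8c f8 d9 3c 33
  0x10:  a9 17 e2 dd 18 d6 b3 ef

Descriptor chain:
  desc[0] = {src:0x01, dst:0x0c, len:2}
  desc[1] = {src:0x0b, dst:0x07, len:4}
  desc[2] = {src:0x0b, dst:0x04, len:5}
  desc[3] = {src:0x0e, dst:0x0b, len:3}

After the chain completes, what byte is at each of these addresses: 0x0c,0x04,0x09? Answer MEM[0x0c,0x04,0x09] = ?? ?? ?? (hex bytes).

MEM[0x0c,0x04,0x09] = 33 8c 33

[0] 0x01->0x0c len=2 : 89 33
[1] 0x0b->0x07 len=4 : 8c 89 33 3c
[2] 0x0b->0x04 len=5 : 8c 89 33 3c 33
[3] 0x0e->0x0b len=3 : 3c 33 a9
query mem[0x0c]=0x33, mem[0x04]=0x8c, mem[0x09]=0x33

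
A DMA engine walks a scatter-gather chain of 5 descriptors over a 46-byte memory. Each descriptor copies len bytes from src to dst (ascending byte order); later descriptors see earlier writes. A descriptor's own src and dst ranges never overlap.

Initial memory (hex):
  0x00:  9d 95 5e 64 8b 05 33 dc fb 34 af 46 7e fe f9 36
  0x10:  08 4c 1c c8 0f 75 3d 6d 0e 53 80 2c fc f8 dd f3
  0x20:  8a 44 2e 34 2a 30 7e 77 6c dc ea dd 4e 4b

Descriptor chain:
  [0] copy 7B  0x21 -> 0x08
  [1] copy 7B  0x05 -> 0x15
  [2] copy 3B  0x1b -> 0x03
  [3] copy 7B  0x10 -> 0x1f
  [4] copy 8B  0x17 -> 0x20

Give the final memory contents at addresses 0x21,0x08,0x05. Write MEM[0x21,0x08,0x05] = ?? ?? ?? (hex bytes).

[0] 0x21->0x08 len=7 : 44 2e 34 2a 30 7e 77
[1] 0x05->0x15 len=7 : 05 33 dc 44 2e 34 2a
[2] 0x1b->0x03 len=3 : 2a fc f8
[3] 0x10->0x1f len=7 : 08 4c 1c c8 0f 05 33
[4] 0x17->0x20 len=8 : dc 44 2e 34 2a fc f8 dd
query mem[0x21]=0x44, mem[0x08]=0x44, mem[0x05]=0xf8

MEM[0x21,0x08,0x05] = 44 44 f8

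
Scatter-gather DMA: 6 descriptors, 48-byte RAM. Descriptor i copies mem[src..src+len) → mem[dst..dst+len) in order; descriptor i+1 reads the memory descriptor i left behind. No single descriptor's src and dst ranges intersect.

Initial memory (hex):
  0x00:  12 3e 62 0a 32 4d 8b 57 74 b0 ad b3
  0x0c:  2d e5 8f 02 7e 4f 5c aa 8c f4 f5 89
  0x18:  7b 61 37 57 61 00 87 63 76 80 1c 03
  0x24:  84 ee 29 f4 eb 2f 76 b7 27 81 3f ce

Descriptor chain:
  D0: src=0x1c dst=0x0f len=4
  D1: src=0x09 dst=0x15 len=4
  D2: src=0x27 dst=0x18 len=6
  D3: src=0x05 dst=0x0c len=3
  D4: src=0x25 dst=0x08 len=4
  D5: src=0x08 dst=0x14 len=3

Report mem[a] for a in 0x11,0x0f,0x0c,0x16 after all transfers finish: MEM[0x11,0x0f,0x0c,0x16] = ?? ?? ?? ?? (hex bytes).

  after D0: wrote 4B at 0x0f = 61008763
  after D1: wrote 4B at 0x15 = b0adb32d
  after D2: wrote 6B at 0x18 = f4eb2f76b727
  after D3: wrote 3B at 0x0c = 4d8b57
  after D4: wrote 4B at 0x08 = ee29f4eb
  after D5: wrote 3B at 0x14 = ee29f4
query mem[0x11]=0x87, mem[0x0f]=0x61, mem[0x0c]=0x4d, mem[0x16]=0xf4

MEM[0x11,0x0f,0x0c,0x16] = 87 61 4d f4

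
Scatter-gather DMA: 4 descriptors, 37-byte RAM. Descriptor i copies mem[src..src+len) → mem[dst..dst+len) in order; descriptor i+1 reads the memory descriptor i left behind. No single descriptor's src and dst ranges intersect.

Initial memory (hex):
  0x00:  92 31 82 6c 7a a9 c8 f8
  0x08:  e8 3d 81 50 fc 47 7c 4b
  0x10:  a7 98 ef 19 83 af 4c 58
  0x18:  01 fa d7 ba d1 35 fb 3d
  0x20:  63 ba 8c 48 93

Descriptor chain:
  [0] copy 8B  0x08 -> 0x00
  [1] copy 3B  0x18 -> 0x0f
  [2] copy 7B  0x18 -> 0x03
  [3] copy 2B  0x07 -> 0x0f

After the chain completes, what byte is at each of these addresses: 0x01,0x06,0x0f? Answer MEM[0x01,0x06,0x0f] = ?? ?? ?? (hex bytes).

[0] 0x08->0x00 len=8 : e8 3d 81 50 fc 47 7c 4b
[1] 0x18->0x0f len=3 : 01 fa d7
[2] 0x18->0x03 len=7 : 01 fa d7 ba d1 35 fb
[3] 0x07->0x0f len=2 : d1 35
query mem[0x01]=0x3d, mem[0x06]=0xba, mem[0x0f]=0xd1

MEM[0x01,0x06,0x0f] = 3d ba d1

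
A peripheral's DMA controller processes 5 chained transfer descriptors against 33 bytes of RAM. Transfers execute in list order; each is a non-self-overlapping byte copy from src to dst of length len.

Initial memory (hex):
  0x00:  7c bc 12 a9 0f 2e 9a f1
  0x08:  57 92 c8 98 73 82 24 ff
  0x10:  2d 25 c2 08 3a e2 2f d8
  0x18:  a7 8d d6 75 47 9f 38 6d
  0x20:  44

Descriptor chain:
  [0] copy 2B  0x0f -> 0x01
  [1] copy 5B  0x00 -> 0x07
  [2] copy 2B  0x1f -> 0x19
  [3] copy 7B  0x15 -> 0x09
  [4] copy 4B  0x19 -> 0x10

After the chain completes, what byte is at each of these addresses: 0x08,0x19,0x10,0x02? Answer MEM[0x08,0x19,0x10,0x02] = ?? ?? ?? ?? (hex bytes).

MEM[0x08,0x19,0x10,0x02] = ff 6d 6d 2d

D0: mem[0x01..0x02] <- [ff 2d]
D1: mem[0x07..0x0b] <- [7c ff 2d a9 0f]
D2: mem[0x19..0x1a] <- [6d 44]
D3: mem[0x09..0x0f] <- [e2 2f d8 a7 6d 44 75]
D4: mem[0x10..0x13] <- [6d 44 75 47]
query mem[0x08]=0xff, mem[0x19]=0x6d, mem[0x10]=0x6d, mem[0x02]=0x2d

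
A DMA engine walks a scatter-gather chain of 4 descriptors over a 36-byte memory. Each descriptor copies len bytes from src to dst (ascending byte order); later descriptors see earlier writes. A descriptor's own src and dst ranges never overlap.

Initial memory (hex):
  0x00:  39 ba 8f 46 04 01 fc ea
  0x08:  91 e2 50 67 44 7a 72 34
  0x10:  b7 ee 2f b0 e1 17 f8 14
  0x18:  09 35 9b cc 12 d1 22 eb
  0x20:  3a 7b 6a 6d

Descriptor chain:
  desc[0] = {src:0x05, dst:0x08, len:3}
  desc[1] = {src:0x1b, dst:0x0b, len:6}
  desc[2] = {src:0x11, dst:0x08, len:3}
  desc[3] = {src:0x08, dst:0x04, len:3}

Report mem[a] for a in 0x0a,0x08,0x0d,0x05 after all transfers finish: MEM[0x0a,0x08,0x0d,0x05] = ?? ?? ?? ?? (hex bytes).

MEM[0x0a,0x08,0x0d,0x05] = b0 ee d1 2f

#0 dst[0x08+3] := {0x01,0xfc,0xea}
#1 dst[0x0b+6] := {0xcc,0x12,0xd1,0x22,0xeb,0x3a}
#2 dst[0x08+3] := {0xee,0x2f,0xb0}
#3 dst[0x04+3] := {0xee,0x2f,0xb0}
query mem[0x0a]=0xb0, mem[0x08]=0xee, mem[0x0d]=0xd1, mem[0x05]=0x2f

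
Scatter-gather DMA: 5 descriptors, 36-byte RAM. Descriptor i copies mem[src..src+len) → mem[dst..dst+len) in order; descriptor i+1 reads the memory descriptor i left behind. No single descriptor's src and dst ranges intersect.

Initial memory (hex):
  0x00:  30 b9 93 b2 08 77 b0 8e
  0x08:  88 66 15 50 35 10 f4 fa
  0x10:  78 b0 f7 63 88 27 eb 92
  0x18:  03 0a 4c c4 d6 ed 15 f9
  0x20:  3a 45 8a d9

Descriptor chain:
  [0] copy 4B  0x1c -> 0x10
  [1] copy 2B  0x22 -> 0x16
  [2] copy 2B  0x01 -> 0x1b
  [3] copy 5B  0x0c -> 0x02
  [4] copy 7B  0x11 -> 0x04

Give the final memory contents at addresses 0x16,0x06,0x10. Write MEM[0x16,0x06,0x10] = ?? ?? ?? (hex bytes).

D0: mem[0x10..0x13] <- [d6 ed 15 f9]
D1: mem[0x16..0x17] <- [8a d9]
D2: mem[0x1b..0x1c] <- [b9 93]
D3: mem[0x02..0x06] <- [35 10 f4 fa d6]
D4: mem[0x04..0x0a] <- [ed 15 f9 88 27 8a d9]
query mem[0x16]=0x8a, mem[0x06]=0xf9, mem[0x10]=0xd6

MEM[0x16,0x06,0x10] = 8a f9 d6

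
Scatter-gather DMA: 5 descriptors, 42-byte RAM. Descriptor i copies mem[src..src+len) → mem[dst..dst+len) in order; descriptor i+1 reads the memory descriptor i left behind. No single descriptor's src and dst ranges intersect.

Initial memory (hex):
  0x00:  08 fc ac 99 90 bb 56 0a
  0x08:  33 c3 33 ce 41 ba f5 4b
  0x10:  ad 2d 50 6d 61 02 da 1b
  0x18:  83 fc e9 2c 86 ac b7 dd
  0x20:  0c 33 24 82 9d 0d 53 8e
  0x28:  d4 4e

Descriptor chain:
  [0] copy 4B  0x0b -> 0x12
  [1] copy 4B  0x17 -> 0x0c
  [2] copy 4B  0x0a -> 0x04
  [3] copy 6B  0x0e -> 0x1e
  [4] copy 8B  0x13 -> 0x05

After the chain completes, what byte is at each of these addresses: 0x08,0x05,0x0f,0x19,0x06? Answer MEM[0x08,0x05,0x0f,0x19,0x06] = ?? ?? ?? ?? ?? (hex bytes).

D0: mem[0x12..0x15] <- [ce 41 ba f5]
D1: mem[0x0c..0x0f] <- [1b 83 fc e9]
D2: mem[0x04..0x07] <- [33 ce 1b 83]
D3: mem[0x1e..0x23] <- [fc e9 ad 2d ce 41]
D4: mem[0x05..0x0c] <- [41 ba f5 da 1b 83 fc e9]
query mem[0x08]=0xda, mem[0x05]=0x41, mem[0x0f]=0xe9, mem[0x19]=0xfc, mem[0x06]=0xba

MEM[0x08,0x05,0x0f,0x19,0x06] = da 41 e9 fc ba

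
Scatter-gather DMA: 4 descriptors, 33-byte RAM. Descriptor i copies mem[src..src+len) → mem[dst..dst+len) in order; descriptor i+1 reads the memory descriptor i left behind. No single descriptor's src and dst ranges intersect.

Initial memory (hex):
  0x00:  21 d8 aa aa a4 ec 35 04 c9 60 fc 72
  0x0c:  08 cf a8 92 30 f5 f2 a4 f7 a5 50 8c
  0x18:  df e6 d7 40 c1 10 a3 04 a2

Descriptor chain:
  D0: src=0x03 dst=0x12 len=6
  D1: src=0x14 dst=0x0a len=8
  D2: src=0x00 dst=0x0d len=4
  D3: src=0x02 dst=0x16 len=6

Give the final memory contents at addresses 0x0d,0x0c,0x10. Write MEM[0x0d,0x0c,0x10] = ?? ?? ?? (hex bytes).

MEM[0x0d,0x0c,0x10] = 21 04 aa

[0] 0x03->0x12 len=6 : aa a4 ec 35 04 c9
[1] 0x14->0x0a len=8 : ec 35 04 c9 df e6 d7 40
[2] 0x00->0x0d len=4 : 21 d8 aa aa
[3] 0x02->0x16 len=6 : aa aa a4 ec 35 04
query mem[0x0d]=0x21, mem[0x0c]=0x04, mem[0x10]=0xaa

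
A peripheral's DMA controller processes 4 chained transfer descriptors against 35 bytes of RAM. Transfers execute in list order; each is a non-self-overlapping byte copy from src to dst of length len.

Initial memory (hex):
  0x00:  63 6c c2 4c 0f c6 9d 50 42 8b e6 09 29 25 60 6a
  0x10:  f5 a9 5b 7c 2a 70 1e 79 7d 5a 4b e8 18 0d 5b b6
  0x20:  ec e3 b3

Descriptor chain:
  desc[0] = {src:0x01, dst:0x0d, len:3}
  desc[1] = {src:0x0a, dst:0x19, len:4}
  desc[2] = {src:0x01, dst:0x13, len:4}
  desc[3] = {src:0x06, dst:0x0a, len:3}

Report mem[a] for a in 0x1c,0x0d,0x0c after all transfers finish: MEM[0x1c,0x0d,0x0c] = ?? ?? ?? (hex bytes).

D0: mem[0x0d..0x0f] <- [6c c2 4c]
D1: mem[0x19..0x1c] <- [e6 09 29 6c]
D2: mem[0x13..0x16] <- [6c c2 4c 0f]
D3: mem[0x0a..0x0c] <- [9d 50 42]
query mem[0x1c]=0x6c, mem[0x0d]=0x6c, mem[0x0c]=0x42

MEM[0x1c,0x0d,0x0c] = 6c 6c 42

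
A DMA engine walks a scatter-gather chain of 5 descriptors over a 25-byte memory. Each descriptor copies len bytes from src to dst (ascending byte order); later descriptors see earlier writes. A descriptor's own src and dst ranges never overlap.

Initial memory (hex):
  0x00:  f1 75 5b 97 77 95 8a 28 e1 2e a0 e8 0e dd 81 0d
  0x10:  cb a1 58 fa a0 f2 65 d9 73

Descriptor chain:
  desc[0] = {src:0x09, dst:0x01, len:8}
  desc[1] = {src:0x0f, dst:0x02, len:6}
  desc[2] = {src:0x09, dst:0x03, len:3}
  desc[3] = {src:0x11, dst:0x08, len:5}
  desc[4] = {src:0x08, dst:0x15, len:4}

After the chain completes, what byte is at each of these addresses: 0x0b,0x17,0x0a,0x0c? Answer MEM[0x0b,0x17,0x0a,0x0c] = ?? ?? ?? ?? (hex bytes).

MEM[0x0b,0x17,0x0a,0x0c] = a0 fa fa f2

D0: mem[0x01..0x08] <- [2e a0 e8 0e dd 81 0d cb]
D1: mem[0x02..0x07] <- [0d cb a1 58 fa a0]
D2: mem[0x03..0x05] <- [2e a0 e8]
D3: mem[0x08..0x0c] <- [a1 58 fa a0 f2]
D4: mem[0x15..0x18] <- [a1 58 fa a0]
query mem[0x0b]=0xa0, mem[0x17]=0xfa, mem[0x0a]=0xfa, mem[0x0c]=0xf2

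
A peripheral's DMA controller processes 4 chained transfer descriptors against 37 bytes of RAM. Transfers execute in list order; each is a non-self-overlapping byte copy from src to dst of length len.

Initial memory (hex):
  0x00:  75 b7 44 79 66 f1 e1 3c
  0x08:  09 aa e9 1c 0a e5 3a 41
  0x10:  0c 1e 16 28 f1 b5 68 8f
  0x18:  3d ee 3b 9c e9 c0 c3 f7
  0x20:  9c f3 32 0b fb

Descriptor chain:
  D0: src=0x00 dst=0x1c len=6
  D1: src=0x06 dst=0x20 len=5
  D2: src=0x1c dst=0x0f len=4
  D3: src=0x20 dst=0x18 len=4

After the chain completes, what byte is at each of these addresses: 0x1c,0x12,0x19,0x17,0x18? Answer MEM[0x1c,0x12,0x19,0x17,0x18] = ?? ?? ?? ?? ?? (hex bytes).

MEM[0x1c,0x12,0x19,0x17,0x18] = 75 79 3c 8f e1

[0] 0x00->0x1c len=6 : 75 b7 44 79 66 f1
[1] 0x06->0x20 len=5 : e1 3c 09 aa e9
[2] 0x1c->0x0f len=4 : 75 b7 44 79
[3] 0x20->0x18 len=4 : e1 3c 09 aa
query mem[0x1c]=0x75, mem[0x12]=0x79, mem[0x19]=0x3c, mem[0x17]=0x8f, mem[0x18]=0xe1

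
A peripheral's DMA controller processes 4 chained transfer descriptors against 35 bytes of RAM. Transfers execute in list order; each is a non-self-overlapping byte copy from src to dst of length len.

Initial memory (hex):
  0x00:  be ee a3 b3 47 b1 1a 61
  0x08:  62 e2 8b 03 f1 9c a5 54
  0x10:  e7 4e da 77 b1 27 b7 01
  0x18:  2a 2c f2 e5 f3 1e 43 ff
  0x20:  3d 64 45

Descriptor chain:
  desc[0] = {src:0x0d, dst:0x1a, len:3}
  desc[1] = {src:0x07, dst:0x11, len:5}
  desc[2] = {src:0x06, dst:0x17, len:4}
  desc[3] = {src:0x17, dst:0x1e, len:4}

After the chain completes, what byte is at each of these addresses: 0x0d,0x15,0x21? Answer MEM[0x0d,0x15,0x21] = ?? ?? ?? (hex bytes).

[0] 0x0d->0x1a len=3 : 9c a5 54
[1] 0x07->0x11 len=5 : 61 62 e2 8b 03
[2] 0x06->0x17 len=4 : 1a 61 62 e2
[3] 0x17->0x1e len=4 : 1a 61 62 e2
query mem[0x0d]=0x9c, mem[0x15]=0x03, mem[0x21]=0xe2

MEM[0x0d,0x15,0x21] = 9c 03 e2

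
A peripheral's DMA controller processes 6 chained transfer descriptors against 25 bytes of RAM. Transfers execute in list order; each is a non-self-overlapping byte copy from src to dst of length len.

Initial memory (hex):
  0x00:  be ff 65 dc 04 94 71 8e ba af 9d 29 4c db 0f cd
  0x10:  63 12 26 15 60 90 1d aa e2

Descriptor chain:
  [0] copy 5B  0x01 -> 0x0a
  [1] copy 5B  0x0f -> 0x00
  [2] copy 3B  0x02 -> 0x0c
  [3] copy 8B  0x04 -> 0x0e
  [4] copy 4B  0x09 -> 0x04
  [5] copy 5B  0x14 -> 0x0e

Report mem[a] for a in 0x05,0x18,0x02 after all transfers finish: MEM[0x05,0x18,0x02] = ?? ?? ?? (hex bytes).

D0: mem[0x0a..0x0e] <- [ff 65 dc 04 94]
D1: mem[0x00..0x04] <- [cd 63 12 26 15]
D2: mem[0x0c..0x0e] <- [12 26 15]
D3: mem[0x0e..0x15] <- [15 94 71 8e ba af ff 65]
D4: mem[0x04..0x07] <- [af ff 65 12]
D5: mem[0x0e..0x12] <- [ff 65 1d aa e2]
query mem[0x05]=0xff, mem[0x18]=0xe2, mem[0x02]=0x12

MEM[0x05,0x18,0x02] = ff e2 12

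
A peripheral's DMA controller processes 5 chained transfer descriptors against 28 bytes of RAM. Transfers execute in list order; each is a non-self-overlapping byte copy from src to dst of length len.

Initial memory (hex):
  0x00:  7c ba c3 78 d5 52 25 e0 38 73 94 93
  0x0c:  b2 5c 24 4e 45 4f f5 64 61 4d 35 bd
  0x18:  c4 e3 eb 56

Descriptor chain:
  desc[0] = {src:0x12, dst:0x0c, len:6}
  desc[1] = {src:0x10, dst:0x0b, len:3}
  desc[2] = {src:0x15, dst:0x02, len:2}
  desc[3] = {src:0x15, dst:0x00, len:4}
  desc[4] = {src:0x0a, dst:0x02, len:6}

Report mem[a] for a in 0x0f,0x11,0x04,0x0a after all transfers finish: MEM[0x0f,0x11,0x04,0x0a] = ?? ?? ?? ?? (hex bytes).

[0] 0x12->0x0c len=6 : f5 64 61 4d 35 bd
[1] 0x10->0x0b len=3 : 35 bd f5
[2] 0x15->0x02 len=2 : 4d 35
[3] 0x15->0x00 len=4 : 4d 35 bd c4
[4] 0x0a->0x02 len=6 : 94 35 bd f5 61 4d
query mem[0x0f]=0x4d, mem[0x11]=0xbd, mem[0x04]=0xbd, mem[0x0a]=0x94

MEM[0x0f,0x11,0x04,0x0a] = 4d bd bd 94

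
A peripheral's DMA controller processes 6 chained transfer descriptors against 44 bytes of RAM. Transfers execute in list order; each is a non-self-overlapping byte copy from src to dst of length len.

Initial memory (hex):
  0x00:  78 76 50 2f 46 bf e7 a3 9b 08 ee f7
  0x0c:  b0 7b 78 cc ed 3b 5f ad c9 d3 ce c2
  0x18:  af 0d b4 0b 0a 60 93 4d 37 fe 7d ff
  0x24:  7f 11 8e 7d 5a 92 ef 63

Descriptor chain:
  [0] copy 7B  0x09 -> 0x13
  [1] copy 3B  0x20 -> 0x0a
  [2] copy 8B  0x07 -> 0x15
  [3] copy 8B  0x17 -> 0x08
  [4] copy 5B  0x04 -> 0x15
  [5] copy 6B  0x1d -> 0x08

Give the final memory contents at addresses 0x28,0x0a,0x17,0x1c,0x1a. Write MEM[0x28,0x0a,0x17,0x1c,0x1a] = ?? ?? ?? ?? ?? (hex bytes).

MEM[0x28,0x0a,0x17,0x1c,0x1a] = 5a 4d e7 78 7d

D0: mem[0x13..0x19] <- [08 ee f7 b0 7b 78 cc]
D1: mem[0x0a..0x0c] <- [37 fe 7d]
D2: mem[0x15..0x1c] <- [a3 9b 08 37 fe 7d 7b 78]
D3: mem[0x08..0x0f] <- [08 37 fe 7d 7b 78 60 93]
D4: mem[0x15..0x19] <- [46 bf e7 a3 08]
D5: mem[0x08..0x0d] <- [60 93 4d 37 fe 7d]
query mem[0x28]=0x5a, mem[0x0a]=0x4d, mem[0x17]=0xe7, mem[0x1c]=0x78, mem[0x1a]=0x7d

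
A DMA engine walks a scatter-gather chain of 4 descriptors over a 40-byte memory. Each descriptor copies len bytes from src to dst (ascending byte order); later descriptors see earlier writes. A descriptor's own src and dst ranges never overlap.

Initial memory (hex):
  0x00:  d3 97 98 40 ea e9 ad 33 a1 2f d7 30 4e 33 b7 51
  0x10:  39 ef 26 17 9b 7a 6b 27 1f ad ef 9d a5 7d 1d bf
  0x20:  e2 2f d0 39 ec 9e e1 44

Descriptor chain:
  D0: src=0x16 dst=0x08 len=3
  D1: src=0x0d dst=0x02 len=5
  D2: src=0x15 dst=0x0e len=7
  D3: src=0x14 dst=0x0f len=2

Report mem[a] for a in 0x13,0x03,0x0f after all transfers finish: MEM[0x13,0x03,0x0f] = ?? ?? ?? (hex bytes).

[0] 0x16->0x08 len=3 : 6b 27 1f
[1] 0x0d->0x02 len=5 : 33 b7 51 39 ef
[2] 0x15->0x0e len=7 : 7a 6b 27 1f ad ef 9d
[3] 0x14->0x0f len=2 : 9d 7a
query mem[0x13]=0xef, mem[0x03]=0xb7, mem[0x0f]=0x9d

MEM[0x13,0x03,0x0f] = ef b7 9d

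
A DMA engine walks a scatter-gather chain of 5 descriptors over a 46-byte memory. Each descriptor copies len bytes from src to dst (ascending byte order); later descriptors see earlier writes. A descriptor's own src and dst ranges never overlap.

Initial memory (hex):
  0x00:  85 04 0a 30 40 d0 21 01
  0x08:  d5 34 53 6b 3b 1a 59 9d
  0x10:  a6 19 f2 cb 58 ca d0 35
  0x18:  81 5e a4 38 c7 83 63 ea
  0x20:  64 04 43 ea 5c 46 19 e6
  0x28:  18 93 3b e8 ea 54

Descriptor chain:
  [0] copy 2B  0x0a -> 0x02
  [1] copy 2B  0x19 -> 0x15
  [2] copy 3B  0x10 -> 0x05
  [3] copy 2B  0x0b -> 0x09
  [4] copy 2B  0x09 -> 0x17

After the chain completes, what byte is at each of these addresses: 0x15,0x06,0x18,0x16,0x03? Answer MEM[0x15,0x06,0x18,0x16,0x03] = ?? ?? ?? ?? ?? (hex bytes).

MEM[0x15,0x06,0x18,0x16,0x03] = 5e 19 3b a4 6b

D0: mem[0x02..0x03] <- [53 6b]
D1: mem[0x15..0x16] <- [5e a4]
D2: mem[0x05..0x07] <- [a6 19 f2]
D3: mem[0x09..0x0a] <- [6b 3b]
D4: mem[0x17..0x18] <- [6b 3b]
query mem[0x15]=0x5e, mem[0x06]=0x19, mem[0x18]=0x3b, mem[0x16]=0xa4, mem[0x03]=0x6b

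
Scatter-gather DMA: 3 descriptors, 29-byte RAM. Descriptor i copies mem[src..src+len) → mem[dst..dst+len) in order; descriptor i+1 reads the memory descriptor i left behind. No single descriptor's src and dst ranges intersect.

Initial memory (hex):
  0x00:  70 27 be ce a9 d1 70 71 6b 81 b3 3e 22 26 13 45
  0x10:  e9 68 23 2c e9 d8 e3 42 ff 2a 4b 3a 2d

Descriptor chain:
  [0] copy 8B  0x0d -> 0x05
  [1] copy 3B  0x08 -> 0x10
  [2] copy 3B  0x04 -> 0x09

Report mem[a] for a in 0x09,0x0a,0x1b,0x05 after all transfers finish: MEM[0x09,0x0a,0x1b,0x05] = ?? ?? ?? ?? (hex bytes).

#0 dst[0x05+8] := {0x26,0x13,0x45,0xe9,0x68,0x23,0x2c,0xe9}
#1 dst[0x10+3] := {0xe9,0x68,0x23}
#2 dst[0x09+3] := {0xa9,0x26,0x13}
query mem[0x09]=0xa9, mem[0x0a]=0x26, mem[0x1b]=0x3a, mem[0x05]=0x26

MEM[0x09,0x0a,0x1b,0x05] = a9 26 3a 26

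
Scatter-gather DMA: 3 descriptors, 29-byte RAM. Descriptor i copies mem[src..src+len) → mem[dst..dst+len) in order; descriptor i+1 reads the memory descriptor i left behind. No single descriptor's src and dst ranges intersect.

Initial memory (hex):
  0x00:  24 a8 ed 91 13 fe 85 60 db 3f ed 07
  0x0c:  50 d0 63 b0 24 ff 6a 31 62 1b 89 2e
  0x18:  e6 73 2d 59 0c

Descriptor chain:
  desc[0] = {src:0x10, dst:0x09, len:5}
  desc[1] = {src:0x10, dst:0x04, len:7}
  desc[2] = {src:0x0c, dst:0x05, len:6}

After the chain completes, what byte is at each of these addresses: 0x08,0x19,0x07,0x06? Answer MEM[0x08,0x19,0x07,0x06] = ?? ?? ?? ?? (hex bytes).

MEM[0x08,0x19,0x07,0x06] = b0 73 63 62

#0 dst[0x09+5] := {0x24,0xff,0x6a,0x31,0x62}
#1 dst[0x04+7] := {0x24,0xff,0x6a,0x31,0x62,0x1b,0x89}
#2 dst[0x05+6] := {0x31,0x62,0x63,0xb0,0x24,0xff}
query mem[0x08]=0xb0, mem[0x19]=0x73, mem[0x07]=0x63, mem[0x06]=0x62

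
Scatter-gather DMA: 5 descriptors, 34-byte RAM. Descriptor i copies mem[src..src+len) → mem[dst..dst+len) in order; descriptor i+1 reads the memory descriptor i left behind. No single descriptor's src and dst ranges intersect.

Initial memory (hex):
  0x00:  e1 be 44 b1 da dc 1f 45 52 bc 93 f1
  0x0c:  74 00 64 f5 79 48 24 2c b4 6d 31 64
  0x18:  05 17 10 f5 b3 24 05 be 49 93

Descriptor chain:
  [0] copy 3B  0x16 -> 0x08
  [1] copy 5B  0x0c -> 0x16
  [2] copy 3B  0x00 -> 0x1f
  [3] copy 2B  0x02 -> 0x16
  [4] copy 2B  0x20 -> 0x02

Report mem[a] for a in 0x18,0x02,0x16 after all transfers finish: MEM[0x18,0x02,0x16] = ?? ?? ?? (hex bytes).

MEM[0x18,0x02,0x16] = 64 be 44

  after D0: wrote 3B at 0x08 = 316405
  after D1: wrote 5B at 0x16 = 740064f579
  after D2: wrote 3B at 0x1f = e1be44
  after D3: wrote 2B at 0x16 = 44b1
  after D4: wrote 2B at 0x02 = be44
query mem[0x18]=0x64, mem[0x02]=0xbe, mem[0x16]=0x44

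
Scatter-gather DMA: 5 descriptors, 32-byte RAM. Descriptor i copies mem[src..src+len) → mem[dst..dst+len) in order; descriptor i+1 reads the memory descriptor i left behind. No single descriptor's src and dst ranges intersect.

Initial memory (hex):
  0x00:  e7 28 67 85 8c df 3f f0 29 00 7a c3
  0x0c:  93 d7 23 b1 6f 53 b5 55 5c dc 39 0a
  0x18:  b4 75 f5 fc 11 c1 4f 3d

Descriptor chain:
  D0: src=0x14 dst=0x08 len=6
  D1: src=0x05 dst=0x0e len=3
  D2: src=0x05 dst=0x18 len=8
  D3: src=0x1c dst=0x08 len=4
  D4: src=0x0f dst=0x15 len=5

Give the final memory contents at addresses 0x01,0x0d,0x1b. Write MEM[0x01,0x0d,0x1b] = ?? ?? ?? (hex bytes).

MEM[0x01,0x0d,0x1b] = 28 75 5c

[0] 0x14->0x08 len=6 : 5c dc 39 0a b4 75
[1] 0x05->0x0e len=3 : df 3f f0
[2] 0x05->0x18 len=8 : df 3f f0 5c dc 39 0a b4
[3] 0x1c->0x08 len=4 : dc 39 0a b4
[4] 0x0f->0x15 len=5 : 3f f0 53 b5 55
query mem[0x01]=0x28, mem[0x0d]=0x75, mem[0x1b]=0x5c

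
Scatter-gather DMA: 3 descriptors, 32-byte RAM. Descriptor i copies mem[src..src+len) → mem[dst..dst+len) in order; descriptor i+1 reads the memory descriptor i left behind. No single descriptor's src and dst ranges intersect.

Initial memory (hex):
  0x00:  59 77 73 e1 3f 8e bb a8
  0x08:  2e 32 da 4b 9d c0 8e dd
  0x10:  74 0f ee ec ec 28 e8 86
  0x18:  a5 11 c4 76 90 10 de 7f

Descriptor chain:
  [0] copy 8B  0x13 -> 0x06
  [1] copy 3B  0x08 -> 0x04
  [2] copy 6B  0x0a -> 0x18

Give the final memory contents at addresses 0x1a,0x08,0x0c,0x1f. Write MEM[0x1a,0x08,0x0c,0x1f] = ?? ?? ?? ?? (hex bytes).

MEM[0x1a,0x08,0x0c,0x1f] = 11 28 11 7f

[0] 0x13->0x06 len=8 : ec ec 28 e8 86 a5 11 c4
[1] 0x08->0x04 len=3 : 28 e8 86
[2] 0x0a->0x18 len=6 : 86 a5 11 c4 8e dd
query mem[0x1a]=0x11, mem[0x08]=0x28, mem[0x0c]=0x11, mem[0x1f]=0x7f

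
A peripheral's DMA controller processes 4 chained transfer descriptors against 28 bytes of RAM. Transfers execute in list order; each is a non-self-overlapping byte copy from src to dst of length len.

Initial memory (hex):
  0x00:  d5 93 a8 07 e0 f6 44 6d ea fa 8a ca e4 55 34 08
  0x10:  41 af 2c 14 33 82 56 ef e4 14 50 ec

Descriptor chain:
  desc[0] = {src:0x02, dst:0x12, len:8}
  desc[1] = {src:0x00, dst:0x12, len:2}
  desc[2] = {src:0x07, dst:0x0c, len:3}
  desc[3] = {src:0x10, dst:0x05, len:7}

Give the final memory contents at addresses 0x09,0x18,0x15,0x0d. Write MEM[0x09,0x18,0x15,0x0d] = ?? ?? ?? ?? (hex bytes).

#0 dst[0x12+8] := {0xa8,0x07,0xe0,0xf6,0x44,0x6d,0xea,0xfa}
#1 dst[0x12+2] := {0xd5,0x93}
#2 dst[0x0c+3] := {0x6d,0xea,0xfa}
#3 dst[0x05+7] := {0x41,0xaf,0xd5,0x93,0xe0,0xf6,0x44}
query mem[0x09]=0xe0, mem[0x18]=0xea, mem[0x15]=0xf6, mem[0x0d]=0xea

MEM[0x09,0x18,0x15,0x0d] = e0 ea f6 ea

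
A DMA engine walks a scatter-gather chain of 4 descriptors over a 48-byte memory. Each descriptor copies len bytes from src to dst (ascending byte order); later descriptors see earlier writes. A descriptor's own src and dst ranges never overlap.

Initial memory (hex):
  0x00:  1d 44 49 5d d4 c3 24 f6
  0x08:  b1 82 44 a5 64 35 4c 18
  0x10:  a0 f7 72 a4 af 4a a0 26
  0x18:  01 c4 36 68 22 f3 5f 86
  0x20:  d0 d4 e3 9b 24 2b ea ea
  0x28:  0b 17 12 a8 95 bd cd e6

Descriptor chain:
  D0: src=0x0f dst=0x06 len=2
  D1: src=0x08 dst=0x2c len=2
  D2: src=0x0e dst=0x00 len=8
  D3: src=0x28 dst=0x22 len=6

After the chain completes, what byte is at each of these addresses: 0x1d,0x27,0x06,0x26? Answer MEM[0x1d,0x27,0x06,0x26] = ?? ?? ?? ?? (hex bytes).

MEM[0x1d,0x27,0x06,0x26] = f3 82 af b1

[0] 0x0f->0x06 len=2 : 18 a0
[1] 0x08->0x2c len=2 : b1 82
[2] 0x0e->0x00 len=8 : 4c 18 a0 f7 72 a4 af 4a
[3] 0x28->0x22 len=6 : 0b 17 12 a8 b1 82
query mem[0x1d]=0xf3, mem[0x27]=0x82, mem[0x06]=0xaf, mem[0x26]=0xb1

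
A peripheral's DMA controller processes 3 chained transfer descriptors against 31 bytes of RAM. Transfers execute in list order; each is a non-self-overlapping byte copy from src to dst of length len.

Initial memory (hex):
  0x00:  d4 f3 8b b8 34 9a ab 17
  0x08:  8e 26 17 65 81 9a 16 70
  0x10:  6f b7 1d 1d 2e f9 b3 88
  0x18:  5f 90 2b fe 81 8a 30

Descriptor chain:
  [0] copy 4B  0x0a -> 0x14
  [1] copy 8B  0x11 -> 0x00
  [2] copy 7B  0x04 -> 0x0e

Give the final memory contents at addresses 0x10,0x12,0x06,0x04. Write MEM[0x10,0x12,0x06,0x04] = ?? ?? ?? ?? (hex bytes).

D0: mem[0x14..0x17] <- [17 65 81 9a]
D1: mem[0x00..0x07] <- [b7 1d 1d 17 65 81 9a 5f]
D2: mem[0x0e..0x14] <- [65 81 9a 5f 8e 26 17]
query mem[0x10]=0x9a, mem[0x12]=0x8e, mem[0x06]=0x9a, mem[0x04]=0x65

MEM[0x10,0x12,0x06,0x04] = 9a 8e 9a 65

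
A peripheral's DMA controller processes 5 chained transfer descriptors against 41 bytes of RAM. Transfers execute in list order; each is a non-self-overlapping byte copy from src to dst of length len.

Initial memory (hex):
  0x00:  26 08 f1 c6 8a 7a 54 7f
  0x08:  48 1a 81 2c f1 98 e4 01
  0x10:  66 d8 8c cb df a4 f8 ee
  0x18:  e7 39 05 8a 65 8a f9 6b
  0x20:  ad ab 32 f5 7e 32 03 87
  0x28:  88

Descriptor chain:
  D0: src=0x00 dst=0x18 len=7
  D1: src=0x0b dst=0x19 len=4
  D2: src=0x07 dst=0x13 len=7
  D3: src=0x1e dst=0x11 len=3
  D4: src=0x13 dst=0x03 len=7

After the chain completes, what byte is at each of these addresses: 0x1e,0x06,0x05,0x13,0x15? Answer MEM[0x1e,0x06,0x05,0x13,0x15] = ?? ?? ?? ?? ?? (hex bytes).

MEM[0x1e,0x06,0x05,0x13,0x15] = 54 81 1a ad 1a

#0 dst[0x18+7] := {0x26,0x08,0xf1,0xc6,0x8a,0x7a,0x54}
#1 dst[0x19+4] := {0x2c,0xf1,0x98,0xe4}
#2 dst[0x13+7] := {0x7f,0x48,0x1a,0x81,0x2c,0xf1,0x98}
#3 dst[0x11+3] := {0x54,0x6b,0xad}
#4 dst[0x03+7] := {0xad,0x48,0x1a,0x81,0x2c,0xf1,0x98}
query mem[0x1e]=0x54, mem[0x06]=0x81, mem[0x05]=0x1a, mem[0x13]=0xad, mem[0x15]=0x1a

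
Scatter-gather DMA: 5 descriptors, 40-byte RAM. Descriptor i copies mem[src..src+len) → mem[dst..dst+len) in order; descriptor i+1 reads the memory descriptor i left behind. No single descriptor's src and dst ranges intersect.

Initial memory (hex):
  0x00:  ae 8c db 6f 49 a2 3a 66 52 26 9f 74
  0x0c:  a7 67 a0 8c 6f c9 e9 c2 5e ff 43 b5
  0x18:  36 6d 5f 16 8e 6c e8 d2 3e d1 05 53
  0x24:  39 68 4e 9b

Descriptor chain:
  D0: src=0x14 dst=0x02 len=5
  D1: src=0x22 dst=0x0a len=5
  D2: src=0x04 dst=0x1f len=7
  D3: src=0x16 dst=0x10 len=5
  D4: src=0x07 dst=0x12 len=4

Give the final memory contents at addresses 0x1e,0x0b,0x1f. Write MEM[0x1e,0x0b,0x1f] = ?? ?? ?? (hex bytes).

D0: mem[0x02..0x06] <- [5e ff 43 b5 36]
D1: mem[0x0a..0x0e] <- [05 53 39 68 4e]
D2: mem[0x1f..0x25] <- [43 b5 36 66 52 26 05]
D3: mem[0x10..0x14] <- [43 b5 36 6d 5f]
D4: mem[0x12..0x15] <- [66 52 26 05]
query mem[0x1e]=0xe8, mem[0x0b]=0x53, mem[0x1f]=0x43

MEM[0x1e,0x0b,0x1f] = e8 53 43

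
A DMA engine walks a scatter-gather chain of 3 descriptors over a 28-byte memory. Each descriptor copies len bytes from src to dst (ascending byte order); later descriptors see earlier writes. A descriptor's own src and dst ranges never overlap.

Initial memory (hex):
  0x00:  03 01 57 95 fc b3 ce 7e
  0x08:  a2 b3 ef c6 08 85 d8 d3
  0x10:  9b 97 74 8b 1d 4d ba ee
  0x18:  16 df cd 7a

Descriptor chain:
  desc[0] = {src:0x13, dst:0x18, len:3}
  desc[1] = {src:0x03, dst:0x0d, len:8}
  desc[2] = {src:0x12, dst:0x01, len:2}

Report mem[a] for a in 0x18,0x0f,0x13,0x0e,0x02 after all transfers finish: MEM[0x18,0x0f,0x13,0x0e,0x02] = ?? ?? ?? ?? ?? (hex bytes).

  after D0: wrote 3B at 0x18 = 8b1d4d
  after D1: wrote 8B at 0x0d = 95fcb3ce7ea2b3ef
  after D2: wrote 2B at 0x01 = a2b3
query mem[0x18]=0x8b, mem[0x0f]=0xb3, mem[0x13]=0xb3, mem[0x0e]=0xfc, mem[0x02]=0xb3

MEM[0x18,0x0f,0x13,0x0e,0x02] = 8b b3 b3 fc b3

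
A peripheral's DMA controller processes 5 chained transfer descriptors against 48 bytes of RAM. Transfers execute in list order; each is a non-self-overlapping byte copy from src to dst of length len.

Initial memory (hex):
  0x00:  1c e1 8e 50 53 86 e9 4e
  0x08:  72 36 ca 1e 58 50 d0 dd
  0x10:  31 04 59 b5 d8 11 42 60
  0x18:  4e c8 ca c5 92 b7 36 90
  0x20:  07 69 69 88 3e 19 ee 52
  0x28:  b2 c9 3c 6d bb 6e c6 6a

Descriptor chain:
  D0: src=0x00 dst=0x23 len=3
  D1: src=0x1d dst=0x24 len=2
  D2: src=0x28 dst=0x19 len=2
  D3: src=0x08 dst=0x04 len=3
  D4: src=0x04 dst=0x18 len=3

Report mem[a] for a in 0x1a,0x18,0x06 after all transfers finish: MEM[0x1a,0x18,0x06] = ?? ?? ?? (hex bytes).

  after D0: wrote 3B at 0x23 = 1ce18e
  after D1: wrote 2B at 0x24 = b736
  after D2: wrote 2B at 0x19 = b2c9
  after D3: wrote 3B at 0x04 = 7236ca
  after D4: wrote 3B at 0x18 = 7236ca
query mem[0x1a]=0xca, mem[0x18]=0x72, mem[0x06]=0xca

MEM[0x1a,0x18,0x06] = ca 72 ca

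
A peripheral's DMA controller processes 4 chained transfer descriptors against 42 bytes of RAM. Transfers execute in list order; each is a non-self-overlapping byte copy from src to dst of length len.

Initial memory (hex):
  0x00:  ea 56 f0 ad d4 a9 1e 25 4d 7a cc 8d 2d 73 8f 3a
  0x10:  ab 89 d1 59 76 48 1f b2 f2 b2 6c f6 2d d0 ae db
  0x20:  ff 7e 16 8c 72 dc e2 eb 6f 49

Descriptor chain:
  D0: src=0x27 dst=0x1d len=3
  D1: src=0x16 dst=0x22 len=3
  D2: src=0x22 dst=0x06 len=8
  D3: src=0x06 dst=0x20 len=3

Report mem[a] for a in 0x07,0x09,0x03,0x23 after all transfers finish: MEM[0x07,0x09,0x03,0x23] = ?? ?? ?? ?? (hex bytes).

MEM[0x07,0x09,0x03,0x23] = b2 dc ad b2

#0 dst[0x1d+3] := {0xeb,0x6f,0x49}
#1 dst[0x22+3] := {0x1f,0xb2,0xf2}
#2 dst[0x06+8] := {0x1f,0xb2,0xf2,0xdc,0xe2,0xeb,0x6f,0x49}
#3 dst[0x20+3] := {0x1f,0xb2,0xf2}
query mem[0x07]=0xb2, mem[0x09]=0xdc, mem[0x03]=0xad, mem[0x23]=0xb2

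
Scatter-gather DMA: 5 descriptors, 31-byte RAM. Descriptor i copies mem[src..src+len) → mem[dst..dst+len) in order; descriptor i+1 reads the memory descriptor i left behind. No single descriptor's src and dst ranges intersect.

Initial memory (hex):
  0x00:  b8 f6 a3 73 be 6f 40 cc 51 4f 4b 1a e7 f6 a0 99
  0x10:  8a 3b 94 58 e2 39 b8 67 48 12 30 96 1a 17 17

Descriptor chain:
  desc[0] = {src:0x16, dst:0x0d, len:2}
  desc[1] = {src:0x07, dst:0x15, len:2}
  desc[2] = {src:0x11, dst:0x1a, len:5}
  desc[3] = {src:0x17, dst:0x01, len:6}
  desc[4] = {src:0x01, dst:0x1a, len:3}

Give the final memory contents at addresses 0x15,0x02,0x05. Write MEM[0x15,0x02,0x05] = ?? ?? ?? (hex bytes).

MEM[0x15,0x02,0x05] = cc 48 94

D0: mem[0x0d..0x0e] <- [b8 67]
D1: mem[0x15..0x16] <- [cc 51]
D2: mem[0x1a..0x1e] <- [3b 94 58 e2 cc]
D3: mem[0x01..0x06] <- [67 48 12 3b 94 58]
D4: mem[0x1a..0x1c] <- [67 48 12]
query mem[0x15]=0xcc, mem[0x02]=0x48, mem[0x05]=0x94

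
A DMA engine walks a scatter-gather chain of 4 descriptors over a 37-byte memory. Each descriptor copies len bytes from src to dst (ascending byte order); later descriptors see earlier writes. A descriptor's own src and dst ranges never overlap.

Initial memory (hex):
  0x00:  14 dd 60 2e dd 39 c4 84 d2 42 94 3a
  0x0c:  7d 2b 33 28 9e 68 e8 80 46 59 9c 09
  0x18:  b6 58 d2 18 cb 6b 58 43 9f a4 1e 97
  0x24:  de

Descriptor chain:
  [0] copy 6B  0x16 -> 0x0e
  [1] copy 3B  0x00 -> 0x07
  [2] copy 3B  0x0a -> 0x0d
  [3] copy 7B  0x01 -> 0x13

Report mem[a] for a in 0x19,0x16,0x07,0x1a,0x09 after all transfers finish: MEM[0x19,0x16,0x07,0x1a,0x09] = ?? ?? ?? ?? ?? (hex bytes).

MEM[0x19,0x16,0x07,0x1a,0x09] = 14 dd 14 d2 60

#0 dst[0x0e+6] := {0x9c,0x09,0xb6,0x58,0xd2,0x18}
#1 dst[0x07+3] := {0x14,0xdd,0x60}
#2 dst[0x0d+3] := {0x94,0x3a,0x7d}
#3 dst[0x13+7] := {0xdd,0x60,0x2e,0xdd,0x39,0xc4,0x14}
query mem[0x19]=0x14, mem[0x16]=0xdd, mem[0x07]=0x14, mem[0x1a]=0xd2, mem[0x09]=0x60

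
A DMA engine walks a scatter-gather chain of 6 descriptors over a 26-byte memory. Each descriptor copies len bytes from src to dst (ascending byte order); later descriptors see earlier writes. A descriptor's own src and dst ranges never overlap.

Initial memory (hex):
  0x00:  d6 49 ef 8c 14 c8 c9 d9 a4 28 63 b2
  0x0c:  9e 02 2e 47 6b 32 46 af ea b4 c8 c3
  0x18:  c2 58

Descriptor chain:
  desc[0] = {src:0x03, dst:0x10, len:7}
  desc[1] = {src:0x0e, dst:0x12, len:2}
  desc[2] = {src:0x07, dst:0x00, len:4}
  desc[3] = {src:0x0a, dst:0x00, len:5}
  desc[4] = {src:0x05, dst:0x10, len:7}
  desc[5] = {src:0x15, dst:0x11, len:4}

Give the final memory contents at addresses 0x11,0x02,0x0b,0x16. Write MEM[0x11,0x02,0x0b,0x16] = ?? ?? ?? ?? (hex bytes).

[0] 0x03->0x10 len=7 : 8c 14 c8 c9 d9 a4 28
[1] 0x0e->0x12 len=2 : 2e 47
[2] 0x07->0x00 len=4 : d9 a4 28 63
[3] 0x0a->0x00 len=5 : 63 b2 9e 02 2e
[4] 0x05->0x10 len=7 : c8 c9 d9 a4 28 63 b2
[5] 0x15->0x11 len=4 : 63 b2 c3 c2
query mem[0x11]=0x63, mem[0x02]=0x9e, mem[0x0b]=0xb2, mem[0x16]=0xb2

MEM[0x11,0x02,0x0b,0x16] = 63 9e b2 b2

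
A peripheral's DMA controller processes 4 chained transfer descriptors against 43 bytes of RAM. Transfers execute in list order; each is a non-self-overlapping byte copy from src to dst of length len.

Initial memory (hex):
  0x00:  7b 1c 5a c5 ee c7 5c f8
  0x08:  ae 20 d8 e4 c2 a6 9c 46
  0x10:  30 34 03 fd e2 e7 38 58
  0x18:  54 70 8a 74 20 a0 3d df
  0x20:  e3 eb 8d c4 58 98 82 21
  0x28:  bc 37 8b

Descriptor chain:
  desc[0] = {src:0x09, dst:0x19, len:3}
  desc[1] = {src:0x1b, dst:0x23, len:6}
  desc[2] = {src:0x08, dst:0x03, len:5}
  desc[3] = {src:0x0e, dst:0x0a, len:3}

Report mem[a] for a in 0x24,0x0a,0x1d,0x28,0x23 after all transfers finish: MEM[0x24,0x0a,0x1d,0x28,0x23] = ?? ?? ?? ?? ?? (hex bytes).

MEM[0x24,0x0a,0x1d,0x28,0x23] = 20 9c a0 e3 e4

#0 dst[0x19+3] := {0x20,0xd8,0xe4}
#1 dst[0x23+6] := {0xe4,0x20,0xa0,0x3d,0xdf,0xe3}
#2 dst[0x03+5] := {0xae,0x20,0xd8,0xe4,0xc2}
#3 dst[0x0a+3] := {0x9c,0x46,0x30}
query mem[0x24]=0x20, mem[0x0a]=0x9c, mem[0x1d]=0xa0, mem[0x28]=0xe3, mem[0x23]=0xe4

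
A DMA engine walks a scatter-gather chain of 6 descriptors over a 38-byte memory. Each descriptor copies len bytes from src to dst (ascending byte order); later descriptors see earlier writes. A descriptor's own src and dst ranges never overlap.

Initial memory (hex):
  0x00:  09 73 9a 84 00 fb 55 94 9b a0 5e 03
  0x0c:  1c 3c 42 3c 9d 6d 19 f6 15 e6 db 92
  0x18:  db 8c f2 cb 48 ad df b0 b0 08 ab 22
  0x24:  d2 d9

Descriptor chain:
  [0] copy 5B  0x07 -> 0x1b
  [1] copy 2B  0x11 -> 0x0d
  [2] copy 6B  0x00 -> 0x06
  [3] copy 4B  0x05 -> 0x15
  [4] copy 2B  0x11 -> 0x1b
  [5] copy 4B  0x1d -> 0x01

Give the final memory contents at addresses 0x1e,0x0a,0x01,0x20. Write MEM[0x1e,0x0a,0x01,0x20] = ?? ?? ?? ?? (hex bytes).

D0: mem[0x1b..0x1f] <- [94 9b a0 5e 03]
D1: mem[0x0d..0x0e] <- [6d 19]
D2: mem[0x06..0x0b] <- [09 73 9a 84 00 fb]
D3: mem[0x15..0x18] <- [fb 09 73 9a]
D4: mem[0x1b..0x1c] <- [6d 19]
D5: mem[0x01..0x04] <- [a0 5e 03 b0]
query mem[0x1e]=0x5e, mem[0x0a]=0x00, mem[0x01]=0xa0, mem[0x20]=0xb0

MEM[0x1e,0x0a,0x01,0x20] = 5e 00 a0 b0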